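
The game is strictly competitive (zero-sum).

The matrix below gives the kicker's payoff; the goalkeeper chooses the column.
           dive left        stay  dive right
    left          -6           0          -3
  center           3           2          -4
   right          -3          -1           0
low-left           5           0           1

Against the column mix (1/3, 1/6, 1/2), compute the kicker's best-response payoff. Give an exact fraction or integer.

13/6

left: (-6)·(1/3) + (0)·(1/6) + (-3)·(1/2) = -7/2.
center: (3)·(1/3) + (2)·(1/6) + (-4)·(1/2) = -2/3.
right: (-3)·(1/3) + (-1)·(1/6) + (0)·(1/2) = -7/6.
low-left: (5)·(1/3) + (0)·(1/6) + (1)·(1/2) = 13/6.
The best pure response is low-left with expected payoff 13/6.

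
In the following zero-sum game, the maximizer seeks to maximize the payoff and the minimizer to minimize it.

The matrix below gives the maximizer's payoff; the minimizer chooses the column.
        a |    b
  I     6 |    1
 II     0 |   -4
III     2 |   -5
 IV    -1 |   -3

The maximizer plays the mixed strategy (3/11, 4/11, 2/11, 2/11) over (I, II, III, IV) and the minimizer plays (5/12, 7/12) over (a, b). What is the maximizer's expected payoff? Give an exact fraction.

-103/132

Against (5/12, 7/12), each row's expected payoff is I: 37/12; II: -7/3; III: -25/12; IV: -13/6.
Taking the (3/11, 4/11, 2/11, 2/11)-weighted average: (3/11)·(37/12) + (4/11)·(-7/3) + (2/11)·(-25/12) + (2/11)·(-13/6) = -103/132.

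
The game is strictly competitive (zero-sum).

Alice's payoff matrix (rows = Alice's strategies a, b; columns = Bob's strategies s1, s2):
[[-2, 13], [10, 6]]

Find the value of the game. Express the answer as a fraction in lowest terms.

142/19

Row minima are -2 and 6, so Alice's maximin is 6; column maxima are 10 and 13, so Bob's minimax is 10. These differ, so the equilibrium is in mixed strategies.
Let Alice play a with probability p. Bob is indifferent when −2p + 10(1−p) = 13p + 6(1−p), giving p = 4/19.
Let Bob play s1 with probability q. Alice is indifferent when −2q + 13(1−q) = 10q + 6(1−q), giving q = 7/19.
The value is -2·(7/19) + (13)·(12/19) = 142/19.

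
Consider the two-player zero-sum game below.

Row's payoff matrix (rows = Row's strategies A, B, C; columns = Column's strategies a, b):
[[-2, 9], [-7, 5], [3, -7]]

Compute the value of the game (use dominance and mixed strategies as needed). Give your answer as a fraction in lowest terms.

13/21

Row B is strictly dominated by row A, so Row never plays it.
The remaining 2×2 game on (A, C) × (a, b) has no saddle point. Let Row play A with probability p; indifference gives −2p + 3(1−p) = 9p − 7(1−p), so p = 10/21.
Similarly Column's optimal q on a is 16/21, and the value is -2·(16/21) + (9)·(5/21) = 13/21.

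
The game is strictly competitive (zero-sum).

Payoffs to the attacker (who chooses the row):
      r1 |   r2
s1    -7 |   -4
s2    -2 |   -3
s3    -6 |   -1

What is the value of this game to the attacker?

Row s1 is strictly dominated by row s3, so the attacker never plays it.
The remaining 2×2 game on (s2, s3) × (r1, r2) has no saddle point. Let the attacker play s2 with probability p; indifference gives −2p − 6(1−p) = −3p − (1−p), so p = 5/6.
Similarly the defender's optimal q on r1 is 1/3, and the value is -2·(1/3) + (-3)·(2/3) = -8/3.

-8/3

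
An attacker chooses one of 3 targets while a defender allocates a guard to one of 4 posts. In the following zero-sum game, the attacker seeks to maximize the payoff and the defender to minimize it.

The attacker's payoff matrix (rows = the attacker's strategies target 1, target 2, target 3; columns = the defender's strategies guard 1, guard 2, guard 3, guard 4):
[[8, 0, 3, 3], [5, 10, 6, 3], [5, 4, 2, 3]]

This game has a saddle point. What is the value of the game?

3

Row minima: 0, 3, 2 → the attacker's maximin is 3.
Column maxima: 8, 10, 6, 3 → the defender's minimax is 3.
They coincide at (target 2, guard 4), so the value is 3.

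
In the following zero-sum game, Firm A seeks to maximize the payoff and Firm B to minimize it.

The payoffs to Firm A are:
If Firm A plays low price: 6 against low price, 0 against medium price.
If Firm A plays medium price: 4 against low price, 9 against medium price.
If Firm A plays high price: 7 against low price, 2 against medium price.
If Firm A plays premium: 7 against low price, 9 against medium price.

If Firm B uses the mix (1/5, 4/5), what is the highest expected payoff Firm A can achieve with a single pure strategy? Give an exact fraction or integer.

low price: (6)·(1/5) + (0)·(4/5) = 6/5.
medium price: (4)·(1/5) + (9)·(4/5) = 8.
high price: (7)·(1/5) + (2)·(4/5) = 3.
premium: (7)·(1/5) + (9)·(4/5) = 43/5.
The best pure response is premium with expected payoff 43/5.

43/5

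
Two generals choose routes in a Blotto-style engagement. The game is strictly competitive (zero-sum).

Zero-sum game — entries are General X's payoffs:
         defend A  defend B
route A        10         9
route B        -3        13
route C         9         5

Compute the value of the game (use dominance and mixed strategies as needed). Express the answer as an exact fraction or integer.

Row route C is strictly dominated by row route A, so General X never plays it.
The remaining 2×2 game on (route A, route B) × (defend A, defend B) has no saddle point. Let General X play route A with probability p; indifference gives 10p − 3(1−p) = 9p + 13(1−p), so p = 16/17.
Similarly General Y's optimal q on defend A is 4/17, and the value is 10·(4/17) + (9)·(13/17) = 157/17.

157/17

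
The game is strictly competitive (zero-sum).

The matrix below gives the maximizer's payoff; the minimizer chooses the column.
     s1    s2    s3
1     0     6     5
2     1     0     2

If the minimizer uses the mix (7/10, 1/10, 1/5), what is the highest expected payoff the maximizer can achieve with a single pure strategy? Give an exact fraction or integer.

8/5

1: (0)·(7/10) + (6)·(1/10) + (5)·(1/5) = 8/5.
2: (1)·(7/10) + (0)·(1/10) + (2)·(1/5) = 11/10.
The best pure response is 1 with expected payoff 8/5.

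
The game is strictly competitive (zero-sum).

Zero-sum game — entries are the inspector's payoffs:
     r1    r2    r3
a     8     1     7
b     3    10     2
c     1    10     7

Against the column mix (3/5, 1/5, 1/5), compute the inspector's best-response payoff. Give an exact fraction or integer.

a: (8)·(3/5) + (1)·(1/5) + (7)·(1/5) = 32/5.
b: (3)·(3/5) + (10)·(1/5) + (2)·(1/5) = 21/5.
c: (1)·(3/5) + (10)·(1/5) + (7)·(1/5) = 4.
The best pure response is a with expected payoff 32/5.

32/5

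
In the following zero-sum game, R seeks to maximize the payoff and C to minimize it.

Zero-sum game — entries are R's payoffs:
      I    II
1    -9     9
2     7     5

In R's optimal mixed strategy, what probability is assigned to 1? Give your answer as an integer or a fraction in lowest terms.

Row minima are -9 and 5, so R's maximin is 5; column maxima are 7 and 9, so C's minimax is 7. These differ, so the equilibrium is in mixed strategies.
Let R play 1 with probability p. C is indifferent when −9p + 7(1−p) = 9p + 5(1−p), giving p = 1/10.

1/10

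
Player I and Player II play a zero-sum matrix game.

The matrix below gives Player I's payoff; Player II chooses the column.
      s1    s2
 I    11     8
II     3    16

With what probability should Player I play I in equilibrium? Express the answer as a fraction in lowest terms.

13/16

Row minima are 8 and 3, so Player I's maximin is 8; column maxima are 11 and 16, so Player II's minimax is 11. These differ, so the equilibrium is in mixed strategies.
Let Player I play I with probability p. Player II is indifferent when 11p + 3(1−p) = 8p + 16(1−p), giving p = 13/16.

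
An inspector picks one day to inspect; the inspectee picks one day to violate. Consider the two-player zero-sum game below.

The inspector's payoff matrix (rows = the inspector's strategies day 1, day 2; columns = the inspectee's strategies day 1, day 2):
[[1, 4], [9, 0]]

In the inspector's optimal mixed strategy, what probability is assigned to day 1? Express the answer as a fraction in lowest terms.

Row minima are 1 and 0, so the inspector's maximin is 1; column maxima are 9 and 4, so the inspectee's minimax is 4. These differ, so the equilibrium is in mixed strategies.
Let the inspector play day 1 with probability p. The inspectee is indifferent when p + 9(1−p) = 4p, giving p = 3/4.

3/4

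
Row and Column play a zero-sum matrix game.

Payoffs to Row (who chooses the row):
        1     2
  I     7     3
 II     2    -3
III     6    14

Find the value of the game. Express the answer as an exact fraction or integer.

20/3

Row II is strictly dominated by row I, so Row never plays it.
The remaining 2×2 game on (I, III) × (1, 2) has no saddle point. Let Row play I with probability p; indifference gives 7p + 6(1−p) = 3p + 14(1−p), so p = 2/3.
Similarly Column's optimal q on 1 is 11/12, and the value is 7·(11/12) + (3)·(1/12) = 20/3.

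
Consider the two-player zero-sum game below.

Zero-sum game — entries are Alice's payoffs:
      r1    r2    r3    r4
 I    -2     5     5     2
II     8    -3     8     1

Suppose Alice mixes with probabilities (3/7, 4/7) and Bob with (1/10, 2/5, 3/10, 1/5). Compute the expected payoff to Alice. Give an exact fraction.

Against (1/10, 2/5, 3/10, 1/5), each row's expected payoff is I: 37/10; II: 11/5.
Taking the (3/7, 4/7)-weighted average: (3/7)·(37/10) + (4/7)·(11/5) = 199/70.

199/70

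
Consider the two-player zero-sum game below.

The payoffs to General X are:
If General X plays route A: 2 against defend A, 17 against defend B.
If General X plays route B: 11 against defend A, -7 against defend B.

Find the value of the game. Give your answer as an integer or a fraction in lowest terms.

67/11

Row minima are 2 and -7, so General X's maximin is 2; column maxima are 11 and 17, so General Y's minimax is 11. These differ, so the equilibrium is in mixed strategies.
Let General X play route A with probability p. General Y is indifferent when 2p + 11(1−p) = 17p − 7(1−p), giving p = 6/11.
Let General Y play defend A with probability q. General X is indifferent when 2q + 17(1−q) = 11q − 7(1−q), giving q = 8/11.
The value is 2·(8/11) + (17)·(3/11) = 67/11.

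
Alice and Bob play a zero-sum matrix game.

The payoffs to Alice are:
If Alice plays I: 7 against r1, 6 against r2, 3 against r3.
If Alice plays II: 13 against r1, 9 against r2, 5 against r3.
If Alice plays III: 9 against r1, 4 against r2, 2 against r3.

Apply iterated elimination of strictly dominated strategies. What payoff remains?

Column r2 is strictly dominated by r3 for Bob (3<6, 5<9, 2<4); eliminate r2.
Row I is strictly dominated by row II (13>7, 5>3); eliminate I.
Column r1 is strictly dominated by r3 for Bob (5<13, 2<9); eliminate r1.
Row III is strictly dominated by row II (5>2); eliminate III.
Only (II, r3) remains, with payoff 5.

5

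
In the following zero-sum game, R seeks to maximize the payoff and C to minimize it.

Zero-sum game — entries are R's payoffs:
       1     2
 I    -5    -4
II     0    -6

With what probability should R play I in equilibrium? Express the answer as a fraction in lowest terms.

Row minima are -5 and -6, so R's maximin is -5; column maxima are 0 and -4, so C's minimax is -4. These differ, so the equilibrium is in mixed strategies.
Let R play I with probability p. C is indifferent when −5p = −4p − 6(1−p), giving p = 6/7.

6/7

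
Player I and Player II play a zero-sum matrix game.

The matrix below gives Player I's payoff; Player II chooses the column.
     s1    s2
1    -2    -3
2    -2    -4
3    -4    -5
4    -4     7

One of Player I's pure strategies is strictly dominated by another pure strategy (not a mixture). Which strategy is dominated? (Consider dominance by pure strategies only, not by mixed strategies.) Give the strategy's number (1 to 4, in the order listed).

3

Compare 3 with 1: -2 > -4, -3 > -5.
So 1 strictly dominates 3 for Player I; 3 is strictly dominated.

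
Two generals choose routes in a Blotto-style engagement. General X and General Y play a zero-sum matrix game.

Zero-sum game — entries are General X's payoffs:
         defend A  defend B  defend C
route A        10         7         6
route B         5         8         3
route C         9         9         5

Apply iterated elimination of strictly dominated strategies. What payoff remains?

6

Row route B is strictly dominated by row route C (9>5, 9>8, 5>3); eliminate route B.
Column defend B is strictly dominated by defend C for General Y (6<7, 5<9); eliminate defend B.
Row route C is strictly dominated by row route A (10>9, 6>5); eliminate route C.
Column defend A is strictly dominated by defend C for General Y (6<10); eliminate defend A.
Only (route A, defend C) remains, with payoff 6.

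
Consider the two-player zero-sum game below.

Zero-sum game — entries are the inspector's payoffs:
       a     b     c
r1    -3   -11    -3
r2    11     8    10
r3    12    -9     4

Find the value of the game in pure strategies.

Row minima: -11, 8, -9 → the inspector's maximin is 8.
Column maxima: 12, 8, 10 → the inspectee's minimax is 8.
They coincide at (r2, b), so the value is 8.

8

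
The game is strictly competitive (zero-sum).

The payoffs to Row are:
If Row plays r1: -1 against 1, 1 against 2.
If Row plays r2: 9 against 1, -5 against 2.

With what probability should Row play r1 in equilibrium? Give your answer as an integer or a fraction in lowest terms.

Row minima are -1 and -5, so Row's maximin is -1; column maxima are 9 and 1, so Column's minimax is 1. These differ, so the equilibrium is in mixed strategies.
Let Row play r1 with probability p. Column is indifferent when −p + 9(1−p) = p − 5(1−p), giving p = 7/8.

7/8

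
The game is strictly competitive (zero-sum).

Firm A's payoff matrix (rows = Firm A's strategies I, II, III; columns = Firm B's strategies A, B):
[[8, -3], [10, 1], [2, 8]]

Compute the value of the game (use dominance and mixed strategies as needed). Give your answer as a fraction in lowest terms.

Row I is strictly dominated by row II, so Firm A never plays it.
The remaining 2×2 game on (II, III) × (A, B) has no saddle point. Let Firm A play II with probability p; indifference gives 10p + 2(1−p) = p + 8(1−p), so p = 2/5.
Similarly Firm B's optimal q on A is 7/15, and the value is 10·(7/15) + (1)·(8/15) = 26/5.

26/5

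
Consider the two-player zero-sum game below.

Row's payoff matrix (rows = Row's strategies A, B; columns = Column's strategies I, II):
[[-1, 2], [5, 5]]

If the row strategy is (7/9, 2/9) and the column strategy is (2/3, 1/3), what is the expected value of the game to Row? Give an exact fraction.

10/9

Against (2/3, 1/3), each row's expected payoff is A: 0; B: 5.
Taking the (7/9, 2/9)-weighted average: (7/9)·(0) + (2/9)·(5) = 10/9.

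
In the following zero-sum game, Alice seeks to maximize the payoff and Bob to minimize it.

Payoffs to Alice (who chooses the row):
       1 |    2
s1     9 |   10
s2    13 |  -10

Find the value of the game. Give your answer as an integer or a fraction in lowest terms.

Row minima are 9 and -10, so Alice's maximin is 9; column maxima are 13 and 10, so Bob's minimax is 10. These differ, so the equilibrium is in mixed strategies.
Let Alice play s1 with probability p. Bob is indifferent when 9p + 13(1−p) = 10p − 10(1−p), giving p = 23/24.
Let Bob play 1 with probability q. Alice is indifferent when 9q + 10(1−q) = 13q − 10(1−q), giving q = 5/6.
The value is 9·(5/6) + (10)·(1/6) = 55/6.

55/6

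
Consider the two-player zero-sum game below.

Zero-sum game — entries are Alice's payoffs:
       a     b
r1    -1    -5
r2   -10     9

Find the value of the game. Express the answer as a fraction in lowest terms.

-59/23

Row minima are -5 and -10, so Alice's maximin is -5; column maxima are -1 and 9, so Bob's minimax is -1. These differ, so the equilibrium is in mixed strategies.
Let Alice play r1 with probability p. Bob is indifferent when −p − 10(1−p) = −5p + 9(1−p), giving p = 19/23.
Let Bob play a with probability q. Alice is indifferent when −q − 5(1−q) = −10q + 9(1−q), giving q = 14/23.
The value is -1·(14/23) + (-5)·(9/23) = -59/23.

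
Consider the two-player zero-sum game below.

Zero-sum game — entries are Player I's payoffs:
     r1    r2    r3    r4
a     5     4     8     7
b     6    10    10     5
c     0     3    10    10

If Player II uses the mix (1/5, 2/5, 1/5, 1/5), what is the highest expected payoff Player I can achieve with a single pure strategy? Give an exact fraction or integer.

41/5

a: (5)·(1/5) + (4)·(2/5) + (8)·(1/5) + (7)·(1/5) = 28/5.
b: (6)·(1/5) + (10)·(2/5) + (10)·(1/5) + (5)·(1/5) = 41/5.
c: (0)·(1/5) + (3)·(2/5) + (10)·(1/5) + (10)·(1/5) = 26/5.
The best pure response is b with expected payoff 41/5.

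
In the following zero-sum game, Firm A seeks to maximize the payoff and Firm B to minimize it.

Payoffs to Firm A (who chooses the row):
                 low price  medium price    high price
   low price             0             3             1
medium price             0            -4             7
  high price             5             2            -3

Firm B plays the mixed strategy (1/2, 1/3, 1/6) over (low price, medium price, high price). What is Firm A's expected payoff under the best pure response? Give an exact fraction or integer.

8/3

low price: (0)·(1/2) + (3)·(1/3) + (1)·(1/6) = 7/6.
medium price: (0)·(1/2) + (-4)·(1/3) + (7)·(1/6) = -1/6.
high price: (5)·(1/2) + (2)·(1/3) + (-3)·(1/6) = 8/3.
The best pure response is high price with expected payoff 8/3.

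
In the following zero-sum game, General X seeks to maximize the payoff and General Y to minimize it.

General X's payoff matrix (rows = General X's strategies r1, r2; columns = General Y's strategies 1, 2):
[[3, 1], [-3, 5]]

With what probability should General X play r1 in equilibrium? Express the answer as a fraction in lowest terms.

Row minima are 1 and -3, so General X's maximin is 1; column maxima are 3 and 5, so General Y's minimax is 3. These differ, so the equilibrium is in mixed strategies.
Let General X play r1 with probability p. General Y is indifferent when 3p − 3(1−p) = p + 5(1−p), giving p = 4/5.

4/5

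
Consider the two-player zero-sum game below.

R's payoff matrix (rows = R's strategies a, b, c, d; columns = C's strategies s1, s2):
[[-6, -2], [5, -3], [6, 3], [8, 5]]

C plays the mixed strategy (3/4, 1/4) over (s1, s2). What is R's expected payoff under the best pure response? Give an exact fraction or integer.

29/4

a: (-6)·(3/4) + (-2)·(1/4) = -5.
b: (5)·(3/4) + (-3)·(1/4) = 3.
c: (6)·(3/4) + (3)·(1/4) = 21/4.
d: (8)·(3/4) + (5)·(1/4) = 29/4.
The best pure response is d with expected payoff 29/4.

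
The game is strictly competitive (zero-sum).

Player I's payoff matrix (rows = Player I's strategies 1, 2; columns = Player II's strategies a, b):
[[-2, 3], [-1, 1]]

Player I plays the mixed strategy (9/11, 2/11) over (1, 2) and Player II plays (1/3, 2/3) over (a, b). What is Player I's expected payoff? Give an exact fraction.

38/33

Against (1/3, 2/3), each row's expected payoff is 1: 4/3; 2: 1/3.
Taking the (9/11, 2/11)-weighted average: (9/11)·(4/3) + (2/11)·(1/3) = 38/33.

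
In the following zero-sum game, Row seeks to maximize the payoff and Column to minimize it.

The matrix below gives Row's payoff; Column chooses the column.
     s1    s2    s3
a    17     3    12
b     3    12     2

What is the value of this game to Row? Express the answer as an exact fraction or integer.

Column s1 is strictly dominated by s3 for Column (it gives Row more in every row).
The remaining 2×2 game on (a, b) × (s2, s3) has no saddle point. Let Row play a with probability p; indifference gives 3p + 12(1−p) = 12p + 2(1−p), so p = 10/19.
Similarly Column's optimal q on s2 is 10/19, and the value is 3·(10/19) + (12)·(9/19) = 138/19.

138/19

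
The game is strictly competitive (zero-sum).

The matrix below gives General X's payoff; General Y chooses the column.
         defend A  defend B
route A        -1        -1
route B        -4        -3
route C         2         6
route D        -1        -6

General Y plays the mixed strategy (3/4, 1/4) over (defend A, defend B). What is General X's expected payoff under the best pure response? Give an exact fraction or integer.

route A: (-1)·(3/4) + (-1)·(1/4) = -1.
route B: (-4)·(3/4) + (-3)·(1/4) = -15/4.
route C: (2)·(3/4) + (6)·(1/4) = 3.
route D: (-1)·(3/4) + (-6)·(1/4) = -9/4.
The best pure response is route C with expected payoff 3.

3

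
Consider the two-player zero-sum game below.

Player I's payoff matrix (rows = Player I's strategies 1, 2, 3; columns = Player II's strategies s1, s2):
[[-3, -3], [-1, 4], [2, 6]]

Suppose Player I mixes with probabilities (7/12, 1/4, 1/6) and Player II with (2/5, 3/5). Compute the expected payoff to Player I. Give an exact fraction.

-31/60

Against (2/5, 3/5), each row's expected payoff is 1: -3; 2: 2; 3: 22/5.
Taking the (7/12, 1/4, 1/6)-weighted average: (7/12)·(-3) + (1/4)·(2) + (1/6)·(22/5) = -31/60.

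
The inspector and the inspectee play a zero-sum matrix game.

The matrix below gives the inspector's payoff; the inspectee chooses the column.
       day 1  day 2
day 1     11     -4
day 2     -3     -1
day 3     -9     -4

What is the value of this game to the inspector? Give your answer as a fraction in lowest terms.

-23/17

Row day 3 is strictly dominated by row day 2, so the inspector never plays it.
The remaining 2×2 game on (day 1, day 2) × (day 1, day 2) has no saddle point. Let the inspector play day 1 with probability p; indifference gives 11p − 3(1−p) = −4p − (1−p), so p = 2/17.
Similarly the inspectee's optimal q on day 1 is 3/17, and the value is 11·(3/17) + (-4)·(14/17) = -23/17.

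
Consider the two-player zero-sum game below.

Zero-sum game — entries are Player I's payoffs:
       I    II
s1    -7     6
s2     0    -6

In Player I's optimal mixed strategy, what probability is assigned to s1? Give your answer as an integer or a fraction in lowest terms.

Row minima are -7 and -6, so Player I's maximin is -6; column maxima are 0 and 6, so Player II's minimax is 0. These differ, so the equilibrium is in mixed strategies.
Let Player I play s1 with probability p. Player II is indifferent when −7p = 6p − 6(1−p), giving p = 6/19.

6/19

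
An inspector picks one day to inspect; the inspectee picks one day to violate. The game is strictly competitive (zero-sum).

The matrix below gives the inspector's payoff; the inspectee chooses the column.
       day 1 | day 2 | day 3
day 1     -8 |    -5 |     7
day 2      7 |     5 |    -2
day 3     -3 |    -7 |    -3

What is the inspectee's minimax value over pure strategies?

5

The worst case (largest entry) in each column is day 1: 7, day 2: 5, day 3: 7.
The best (smallest) of these is 5.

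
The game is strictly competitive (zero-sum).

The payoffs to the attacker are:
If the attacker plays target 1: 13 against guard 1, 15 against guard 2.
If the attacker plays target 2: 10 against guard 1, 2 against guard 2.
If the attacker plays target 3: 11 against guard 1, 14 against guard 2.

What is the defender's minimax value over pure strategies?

The worst case (largest entry) in each column is guard 1: 13, guard 2: 15.
The best (smallest) of these is 13.

13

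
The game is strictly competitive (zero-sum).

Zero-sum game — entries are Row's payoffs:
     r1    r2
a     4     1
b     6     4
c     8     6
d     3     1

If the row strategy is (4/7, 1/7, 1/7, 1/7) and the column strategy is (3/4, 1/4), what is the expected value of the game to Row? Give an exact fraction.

57/14

Against (3/4, 1/4), each row's expected payoff is a: 13/4; b: 11/2; c: 15/2; d: 5/2.
Taking the (4/7, 1/7, 1/7, 1/7)-weighted average: (4/7)·(13/4) + (1/7)·(11/2) + (1/7)·(15/2) + (1/7)·(5/2) = 57/14.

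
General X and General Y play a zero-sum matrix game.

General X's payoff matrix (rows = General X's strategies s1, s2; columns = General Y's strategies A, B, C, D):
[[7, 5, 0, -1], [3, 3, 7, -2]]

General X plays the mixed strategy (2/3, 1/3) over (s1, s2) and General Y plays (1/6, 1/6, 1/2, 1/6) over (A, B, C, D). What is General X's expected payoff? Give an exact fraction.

47/18

Against (1/6, 1/6, 1/2, 1/6), each row's expected payoff is s1: 11/6; s2: 25/6.
Taking the (2/3, 1/3)-weighted average: (2/3)·(11/6) + (1/3)·(25/6) = 47/18.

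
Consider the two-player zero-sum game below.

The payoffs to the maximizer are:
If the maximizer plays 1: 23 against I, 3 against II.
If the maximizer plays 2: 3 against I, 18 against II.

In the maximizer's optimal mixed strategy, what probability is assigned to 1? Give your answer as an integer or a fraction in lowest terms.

3/7

Row minima are 3 and 3, so the maximizer's maximin is 3; column maxima are 23 and 18, so the minimizer's minimax is 18. These differ, so the equilibrium is in mixed strategies.
Let the maximizer play 1 with probability p. The minimizer is indifferent when 23p + 3(1−p) = 3p + 18(1−p), giving p = 3/7.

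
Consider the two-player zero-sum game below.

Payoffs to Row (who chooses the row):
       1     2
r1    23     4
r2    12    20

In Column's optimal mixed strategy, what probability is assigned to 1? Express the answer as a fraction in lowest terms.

16/27

Row minima are 4 and 12, so Row's maximin is 12; column maxima are 23 and 20, so Column's minimax is 20. These differ, so the equilibrium is in mixed strategies.
Let Column play 1 with probability q. Row is indifferent when 23q + 4(1−q) = 12q + 20(1−q), giving q = 16/27.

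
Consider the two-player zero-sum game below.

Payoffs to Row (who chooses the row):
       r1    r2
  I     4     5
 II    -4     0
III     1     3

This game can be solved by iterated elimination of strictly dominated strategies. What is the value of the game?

4

Row II is strictly dominated by row I (4>-4, 5>0); eliminate II.
Column r2 is strictly dominated by r1 for Column (4<5, 1<3); eliminate r2.
Row III is strictly dominated by row I (4>1); eliminate III.
Only (I, r1) remains, with payoff 4.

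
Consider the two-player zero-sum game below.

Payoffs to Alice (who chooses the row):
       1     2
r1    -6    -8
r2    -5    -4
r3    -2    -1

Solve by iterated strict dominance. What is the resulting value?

Row r1 is strictly dominated by row r2 (-5>-6, -4>-8); eliminate r1.
Row r2 is strictly dominated by row r3 (-2>-5, -1>-4); eliminate r2.
Column 2 is strictly dominated by 1 for Bob (-2<-1); eliminate 2.
Only (r3, 1) remains, with payoff -2.

-2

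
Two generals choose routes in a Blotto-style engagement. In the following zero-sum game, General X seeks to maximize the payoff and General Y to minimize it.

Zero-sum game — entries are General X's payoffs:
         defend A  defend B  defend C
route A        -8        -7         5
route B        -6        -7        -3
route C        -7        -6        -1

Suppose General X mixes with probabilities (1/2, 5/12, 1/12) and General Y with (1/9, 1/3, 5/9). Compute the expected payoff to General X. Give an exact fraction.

-22/9

Against (1/9, 1/3, 5/9), each row's expected payoff is route A: -4/9; route B: -14/3; route C: -10/3.
Taking the (1/2, 5/12, 1/12)-weighted average: (1/2)·(-4/9) + (5/12)·(-14/3) + (1/12)·(-10/3) = -22/9.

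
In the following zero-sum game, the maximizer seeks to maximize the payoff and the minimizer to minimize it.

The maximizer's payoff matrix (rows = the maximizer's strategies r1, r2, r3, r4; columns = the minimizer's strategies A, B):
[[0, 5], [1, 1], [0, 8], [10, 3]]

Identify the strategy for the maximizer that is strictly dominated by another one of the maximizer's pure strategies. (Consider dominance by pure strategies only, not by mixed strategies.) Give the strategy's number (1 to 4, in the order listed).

Compare r2 with r4: 10 > 1, 3 > 1.
So r4 strictly dominates r2 for the maximizer; r2 is strictly dominated.

2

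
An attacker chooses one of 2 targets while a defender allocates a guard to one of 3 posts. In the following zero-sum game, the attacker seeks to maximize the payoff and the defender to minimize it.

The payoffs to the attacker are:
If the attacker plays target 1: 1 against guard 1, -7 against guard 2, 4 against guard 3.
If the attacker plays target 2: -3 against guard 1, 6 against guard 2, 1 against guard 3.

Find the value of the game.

Column guard 3 is strictly dominated by guard 1 for the defender (it gives the attacker more in every row).
The remaining 2×2 game on (target 1, target 2) × (guard 1, guard 2) has no saddle point. Let the attacker play target 1 with probability p; indifference gives p − 3(1−p) = −7p + 6(1−p), so p = 9/17.
Similarly the defender's optimal q on guard 1 is 13/17, and the value is 1·(13/17) + (-7)·(4/17) = -15/17.

-15/17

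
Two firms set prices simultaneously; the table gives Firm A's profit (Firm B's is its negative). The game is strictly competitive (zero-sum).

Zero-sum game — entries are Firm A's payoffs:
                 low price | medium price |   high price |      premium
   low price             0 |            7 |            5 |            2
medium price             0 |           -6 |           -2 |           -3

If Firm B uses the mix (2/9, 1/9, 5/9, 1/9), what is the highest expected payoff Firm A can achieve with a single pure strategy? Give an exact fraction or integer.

34/9

low price: (0)·(2/9) + (7)·(1/9) + (5)·(5/9) + (2)·(1/9) = 34/9.
medium price: (0)·(2/9) + (-6)·(1/9) + (-2)·(5/9) + (-3)·(1/9) = -19/9.
The best pure response is low price with expected payoff 34/9.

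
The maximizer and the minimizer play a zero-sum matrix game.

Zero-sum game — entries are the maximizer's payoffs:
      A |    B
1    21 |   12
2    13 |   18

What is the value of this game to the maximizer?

Row minima are 12 and 13, so the maximizer's maximin is 13; column maxima are 21 and 18, so the minimizer's minimax is 18. These differ, so the equilibrium is in mixed strategies.
Let the maximizer play 1 with probability p. The minimizer is indifferent when 21p + 13(1−p) = 12p + 18(1−p), giving p = 5/14.
Let the minimizer play A with probability q. The maximizer is indifferent when 21q + 12(1−q) = 13q + 18(1−q), giving q = 3/7.
The value is 21·(3/7) + (12)·(4/7) = 111/7.

111/7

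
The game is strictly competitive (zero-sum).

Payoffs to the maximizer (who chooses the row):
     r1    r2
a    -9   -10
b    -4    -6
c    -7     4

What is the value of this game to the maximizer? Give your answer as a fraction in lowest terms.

Row a is strictly dominated by row b, so the maximizer never plays it.
The remaining 2×2 game on (b, c) × (r1, r2) has no saddle point. Let the maximizer play b with probability p; indifference gives −4p − 7(1−p) = −6p + 4(1−p), so p = 11/13.
Similarly the minimizer's optimal q on r1 is 10/13, and the value is -4·(10/13) + (-6)·(3/13) = -58/13.

-58/13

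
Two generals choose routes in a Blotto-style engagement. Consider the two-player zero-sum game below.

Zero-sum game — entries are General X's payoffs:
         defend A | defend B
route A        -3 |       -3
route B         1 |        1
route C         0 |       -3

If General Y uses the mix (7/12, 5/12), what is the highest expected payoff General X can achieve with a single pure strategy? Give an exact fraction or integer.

route A: (-3)·(7/12) + (-3)·(5/12) = -3.
route B: (1)·(7/12) + (1)·(5/12) = 1.
route C: (0)·(7/12) + (-3)·(5/12) = -5/4.
The best pure response is route B with expected payoff 1.

1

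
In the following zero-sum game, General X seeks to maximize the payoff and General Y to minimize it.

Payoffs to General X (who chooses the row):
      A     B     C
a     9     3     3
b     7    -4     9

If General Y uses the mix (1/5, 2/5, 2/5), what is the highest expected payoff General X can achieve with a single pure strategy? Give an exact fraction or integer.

a: (9)·(1/5) + (3)·(2/5) + (3)·(2/5) = 21/5.
b: (7)·(1/5) + (-4)·(2/5) + (9)·(2/5) = 17/5.
The best pure response is a with expected payoff 21/5.

21/5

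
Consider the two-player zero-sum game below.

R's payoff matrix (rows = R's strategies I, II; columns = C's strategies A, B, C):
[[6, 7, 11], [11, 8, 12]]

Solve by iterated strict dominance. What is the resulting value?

8

Row I is strictly dominated by row II (11>6, 8>7, 12>11); eliminate I.
Column C is strictly dominated by A for C (11<12); eliminate C.
Column A is strictly dominated by B for C (8<11); eliminate A.
Only (II, B) remains, with payoff 8.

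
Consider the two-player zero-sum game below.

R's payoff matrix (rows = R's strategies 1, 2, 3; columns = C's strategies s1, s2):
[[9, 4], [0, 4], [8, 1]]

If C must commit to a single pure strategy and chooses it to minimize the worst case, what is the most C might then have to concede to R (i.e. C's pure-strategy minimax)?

The worst case (largest entry) in each column is s1: 9, s2: 4.
The best (smallest) of these is 4.

4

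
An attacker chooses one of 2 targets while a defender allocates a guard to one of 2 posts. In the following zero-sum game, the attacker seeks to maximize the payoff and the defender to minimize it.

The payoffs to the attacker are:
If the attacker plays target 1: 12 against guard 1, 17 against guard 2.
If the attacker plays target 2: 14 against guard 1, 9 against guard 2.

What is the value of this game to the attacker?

Row minima are 12 and 9, so the attacker's maximin is 12; column maxima are 14 and 17, so the defender's minimax is 14. These differ, so the equilibrium is in mixed strategies.
Let the attacker play target 1 with probability p. The defender is indifferent when 12p + 14(1−p) = 17p + 9(1−p), giving p = 1/2.
Let the defender play guard 1 with probability q. The attacker is indifferent when 12q + 17(1−q) = 14q + 9(1−q), giving q = 4/5.
The value is 12·(4/5) + (17)·(1/5) = 13.

13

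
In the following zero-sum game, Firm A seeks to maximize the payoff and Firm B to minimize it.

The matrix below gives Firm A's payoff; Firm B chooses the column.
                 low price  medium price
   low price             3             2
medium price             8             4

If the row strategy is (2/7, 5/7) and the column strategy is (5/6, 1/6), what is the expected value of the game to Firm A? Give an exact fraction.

Against (5/6, 1/6), each row's expected payoff is low price: 17/6; medium price: 22/3.
Taking the (2/7, 5/7)-weighted average: (2/7)·(17/6) + (5/7)·(22/3) = 127/21.

127/21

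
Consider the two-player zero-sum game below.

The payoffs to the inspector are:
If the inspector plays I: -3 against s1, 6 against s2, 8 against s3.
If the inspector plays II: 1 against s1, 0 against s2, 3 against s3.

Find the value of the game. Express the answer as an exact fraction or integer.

Column s3 is strictly dominated by s2 for the inspectee (it gives the inspector more in every row).
The remaining 2×2 game on (I, II) × (s1, s2) has no saddle point. Let the inspector play I with probability p; indifference gives −3p + (1−p) = 6p, so p = 1/10.
Similarly the inspectee's optimal q on s1 is 3/5, and the value is -3·(3/5) + (6)·(2/5) = 3/5.

3/5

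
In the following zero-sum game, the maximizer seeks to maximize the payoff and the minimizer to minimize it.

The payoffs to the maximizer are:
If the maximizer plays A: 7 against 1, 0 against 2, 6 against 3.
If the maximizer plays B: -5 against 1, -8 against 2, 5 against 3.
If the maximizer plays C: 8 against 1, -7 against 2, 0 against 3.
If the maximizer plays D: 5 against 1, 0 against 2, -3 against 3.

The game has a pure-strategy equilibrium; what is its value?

Row minima: 0, -8, -7, -3 → the maximizer's maximin is 0.
Column maxima: 8, 0, 6 → the minimizer's minimax is 0.
They coincide at (A, 2), so the value is 0.

0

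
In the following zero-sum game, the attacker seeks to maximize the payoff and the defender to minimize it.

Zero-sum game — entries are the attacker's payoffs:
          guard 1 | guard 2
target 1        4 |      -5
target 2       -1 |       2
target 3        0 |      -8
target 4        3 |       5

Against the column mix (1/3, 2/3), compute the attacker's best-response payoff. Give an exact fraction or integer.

target 1: (4)·(1/3) + (-5)·(2/3) = -2.
target 2: (-1)·(1/3) + (2)·(2/3) = 1.
target 3: (0)·(1/3) + (-8)·(2/3) = -16/3.
target 4: (3)·(1/3) + (5)·(2/3) = 13/3.
The best pure response is target 4 with expected payoff 13/3.

13/3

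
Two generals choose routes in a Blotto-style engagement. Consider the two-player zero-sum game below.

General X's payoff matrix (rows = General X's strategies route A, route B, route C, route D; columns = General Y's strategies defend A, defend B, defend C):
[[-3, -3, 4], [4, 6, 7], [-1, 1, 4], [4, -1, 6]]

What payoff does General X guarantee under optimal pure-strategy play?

4

Row minima: -3, 4, -1, -1 → General X's maximin is 4.
Column maxima: 4, 6, 7 → General Y's minimax is 4.
They coincide at (route B, defend A), so the value is 4.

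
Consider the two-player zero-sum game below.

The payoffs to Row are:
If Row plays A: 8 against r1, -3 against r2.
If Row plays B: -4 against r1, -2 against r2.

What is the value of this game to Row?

Row minima are -3 and -4, so Row's maximin is -3; column maxima are 8 and -2, so Column's minimax is -2. These differ, so the equilibrium is in mixed strategies.
Let Row play A with probability p. Column is indifferent when 8p − 4(1−p) = −3p − 2(1−p), giving p = 2/13.
Let Column play r1 with probability q. Row is indifferent when 8q − 3(1−q) = −4q − 2(1−q), giving q = 1/13.
The value is 8·(1/13) + (-3)·(12/13) = -28/13.

-28/13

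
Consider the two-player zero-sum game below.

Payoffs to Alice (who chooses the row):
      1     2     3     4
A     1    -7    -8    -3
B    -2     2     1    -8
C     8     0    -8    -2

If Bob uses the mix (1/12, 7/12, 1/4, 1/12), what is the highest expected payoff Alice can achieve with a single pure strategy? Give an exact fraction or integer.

A: (1)·(1/12) + (-7)·(7/12) + (-8)·(1/4) + (-3)·(1/12) = -25/4.
B: (-2)·(1/12) + (2)·(7/12) + (1)·(1/4) + (-8)·(1/12) = 7/12.
C: (8)·(1/12) + (0)·(7/12) + (-8)·(1/4) + (-2)·(1/12) = -3/2.
The best pure response is B with expected payoff 7/12.

7/12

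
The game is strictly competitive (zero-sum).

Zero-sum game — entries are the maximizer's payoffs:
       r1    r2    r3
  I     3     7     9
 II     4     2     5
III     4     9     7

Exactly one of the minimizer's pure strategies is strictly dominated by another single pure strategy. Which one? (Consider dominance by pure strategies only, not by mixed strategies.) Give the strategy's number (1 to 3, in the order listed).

The minimizer prefers columns that give the maximizer less. Compare r3 with r1: 3 < 9, 4 < 5, 4 < 7.
So r1 strictly dominates r3 for the minimizer; r3 is strictly dominated.

3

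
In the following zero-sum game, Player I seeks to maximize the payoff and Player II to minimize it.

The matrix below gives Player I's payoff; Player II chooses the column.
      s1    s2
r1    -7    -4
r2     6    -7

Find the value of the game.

-73/16

Row minima are -7 and -7, so Player I's maximin is -7; column maxima are 6 and -4, so Player II's minimax is -4. These differ, so the equilibrium is in mixed strategies.
Let Player I play r1 with probability p. Player II is indifferent when −7p + 6(1−p) = −4p − 7(1−p), giving p = 13/16.
Let Player II play s1 with probability q. Player I is indifferent when −7q − 4(1−q) = 6q − 7(1−q), giving q = 3/16.
The value is -7·(3/16) + (-4)·(13/16) = -73/16.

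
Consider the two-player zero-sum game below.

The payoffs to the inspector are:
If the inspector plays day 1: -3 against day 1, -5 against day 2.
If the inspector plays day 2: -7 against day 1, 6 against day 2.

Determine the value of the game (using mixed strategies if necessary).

Row minima are -5 and -7, so the inspector's maximin is -5; column maxima are -3 and 6, so the inspectee's minimax is -3. These differ, so the equilibrium is in mixed strategies.
Let the inspector play day 1 with probability p. The inspectee is indifferent when −3p − 7(1−p) = −5p + 6(1−p), giving p = 13/15.
Let the inspectee play day 1 with probability q. The inspector is indifferent when −3q − 5(1−q) = −7q + 6(1−q), giving q = 11/15.
The value is -3·(11/15) + (-5)·(4/15) = -53/15.

-53/15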